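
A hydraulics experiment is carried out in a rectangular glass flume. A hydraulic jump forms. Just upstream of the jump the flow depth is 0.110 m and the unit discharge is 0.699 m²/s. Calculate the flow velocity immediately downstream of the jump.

V₁ = q/y₁ = 0.699/0.110 = 6.35 m/s. Fr₁ = V₁/√(g·y₁) = 6.35/√(9.81×0.110) = 6.12.
Bélanger equation: y₂/y₁ = ½[√(1 + 8Fr₁²) − 1] = ½[√300.4 − 1] = 8.17.
y₂ = 8.17 × 0.110 = 0.898 m.
V₂ = q/y₂ = 0.699/0.898 = 0.778 m/s.

V₂ = 0.778 m/s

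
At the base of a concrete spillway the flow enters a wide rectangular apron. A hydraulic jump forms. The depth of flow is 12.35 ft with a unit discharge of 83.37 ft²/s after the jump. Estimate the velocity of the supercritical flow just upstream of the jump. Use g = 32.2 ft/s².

V₂ = q/y₂ = 83.37/12.35 = 6.751 ft/s; Fr₂ = V₂/√(g·y₂) = 0.3385.
From the momentum equation (using Fr₂), y₁/y₂ = ½[√(1 + 8Fr₂²) − 1] = ½[√1.9168 − 1] = 0.1922.
y₁ = 0.1922 × 12.35 = 2.374 ft.
V₁ = q/y₁ = 83.37/2.374 = 35.12 ft/s.

V₁ = 35.12 ft/s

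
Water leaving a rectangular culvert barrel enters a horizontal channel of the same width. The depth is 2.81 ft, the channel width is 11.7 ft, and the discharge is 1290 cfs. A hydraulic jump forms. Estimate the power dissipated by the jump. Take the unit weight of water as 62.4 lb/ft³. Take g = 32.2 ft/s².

P = 1586 hp

q = Q/b = 1290/11.7 = 110 ft²/s; V₁ = q/y₁ = 39.2 ft/s. Fr₁ = V₁/√(g·y₁) = 4.12.
Sequent-depth ratio: y₂/y₁ = ½[√(1 + 8Fr₁²) − 1] = ½[√137.1 − 1] = 5.35.
y₂ = 5.35 × 2.81 = 15.0 ft.
V₂ = q/y₂ = 110/15.0 = 7.33 ft/s. E₁ = y₁ + V₁²/2g = 26.7 ft; E₂ = y₂ + V₂²/2g = 15.9 ft. ΔE = E₁ − E₂ = 10.8 ft.
P = γ·Q·ΔE/550 = 62.4 × 1290 × 10.8 / 550 = 1586 hp.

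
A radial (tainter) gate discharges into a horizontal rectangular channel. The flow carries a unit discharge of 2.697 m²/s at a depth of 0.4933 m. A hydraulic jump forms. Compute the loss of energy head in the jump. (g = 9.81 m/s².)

V₁ = q/y₁ = 2.697/0.4933 = 5.467 m/s. Fr₁ = V₁/√(g·y₁) = 5.467/√(9.81×0.4933) = 2.485.
Bélanger equation: y₂/y₁ = ½[√(1 + 8Fr₁²) − 1] = ½[√50.414 − 1] = 3.050.
y₂ = 3.050 × 0.4933 = 1.505 m.
Head loss: ΔE = (y₂ − y₁)³/(4y₁y₂) = (1.505 − 0.4933)³/(4×0.4933×1.505) = 1.034/2.969 = 0.3484 m.

ΔE = 0.3484 m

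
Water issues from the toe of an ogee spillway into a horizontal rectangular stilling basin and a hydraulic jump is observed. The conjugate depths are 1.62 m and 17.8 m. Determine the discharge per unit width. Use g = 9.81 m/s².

q = 52.4 m²/s

For a rectangular channel the momentum equation gives q² = ½·g·y₁·y₂·(y₁ + y₂) = ½×9.81×1.62×17.8×19.4 = 2747.
q = √2747 = 52.4 m²/s.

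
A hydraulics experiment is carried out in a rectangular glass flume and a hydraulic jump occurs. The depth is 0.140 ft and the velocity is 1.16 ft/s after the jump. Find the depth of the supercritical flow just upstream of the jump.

y₁ = 0.0588 ft

Fr₂ = V₂/√(g·y₂) = 1.16/√(32.2×0.140) = 0.546.
The Bélanger relation is symmetric: y₁/y₂ = ½[√(1 + 8Fr₂²) − 1] = ½[√3.388 − 1] = 0.420.
y₁ = 0.420 × 0.140 = 0.0588 ft.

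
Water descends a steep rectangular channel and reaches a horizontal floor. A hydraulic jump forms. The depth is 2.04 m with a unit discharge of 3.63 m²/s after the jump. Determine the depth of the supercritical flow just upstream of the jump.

V₂ = q/y₂ = 3.63/2.04 = 1.78 m/s; Fr₂ = V₂/√(g·y₂) = 0.398.
From the momentum equation (using Fr₂), y₁/y₂ = ½[√(1 + 8Fr₂²) − 1] = ½[√2.266 − 1] = 0.253.
y₁ = 0.253 × 2.04 = 0.515 m.

y₁ = 0.515 m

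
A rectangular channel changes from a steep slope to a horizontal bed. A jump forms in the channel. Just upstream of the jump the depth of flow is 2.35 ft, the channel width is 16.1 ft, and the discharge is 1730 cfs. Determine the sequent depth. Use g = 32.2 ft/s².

y₂ = 16.3 ft

q = Q/b = 1730/16.1 = 107 ft²/s; V₁ = q/y₁ = 45.7 ft/s. Fr₁ = V₁/√(g·y₁) = 5.26.
Sequent-depth ratio: y₂/y₁ = ½[√(1 + 8Fr₁²) − 1] = ½[√222.0 − 1] = 6.95.
y₂ = 6.95 × 2.35 = 16.3 ft.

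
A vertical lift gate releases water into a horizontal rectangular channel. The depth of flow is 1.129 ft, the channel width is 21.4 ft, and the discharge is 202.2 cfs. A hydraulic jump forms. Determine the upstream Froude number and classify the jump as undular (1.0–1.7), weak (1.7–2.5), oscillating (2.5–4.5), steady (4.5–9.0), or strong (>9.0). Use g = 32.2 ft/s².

q = Q/b = 202.2/21.4 = 9.449 ft²/s; V₁ = q/y₁ = 8.369 ft/s. Fr₁ = V₁/√(g·y₁) = 1.388.
Fr₁ = 1.388 lies in the undular range.

Fr₁ = 1.388; undular jump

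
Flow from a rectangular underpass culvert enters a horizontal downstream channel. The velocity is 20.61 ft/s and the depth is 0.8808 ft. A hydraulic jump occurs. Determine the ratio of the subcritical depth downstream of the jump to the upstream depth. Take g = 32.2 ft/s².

y₂/y₁ = 4.996

Fr₁ = V₁/√(g·y₁) = 20.61/√(32.2×0.8808) = 3.870.
Conjugate-depth relation: y₂/y₁ = ½[√(1 + 8Fr₁²) − 1] = ½[√120.82 − 1] = 4.996.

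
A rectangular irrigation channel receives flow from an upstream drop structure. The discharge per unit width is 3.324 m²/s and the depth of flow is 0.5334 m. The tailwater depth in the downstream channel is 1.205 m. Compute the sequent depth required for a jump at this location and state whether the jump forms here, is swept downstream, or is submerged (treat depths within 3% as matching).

y₂ = 1.806 m; the jump is swept downstream

V₁ = q/y₁ = 3.324/0.5334 = 6.232 m/s. Fr₁ = V₁/√(g·y₁) = 6.232/√(9.81×0.5334) = 2.724.
By Bélanger, y₂/y₁ = ½[√(1 + 8Fr₁²) − 1] = ½[√60.372 − 1] = 3.385.
y₂ = 3.385 × 0.5334 = 1.806 m.
Tailwater y_tw = 1.205 m: y_tw < y₂, so the jump is swept downstream.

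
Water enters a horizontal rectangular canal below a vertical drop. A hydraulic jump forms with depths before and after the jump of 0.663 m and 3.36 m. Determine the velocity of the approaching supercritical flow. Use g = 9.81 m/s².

For a rectangular channel the momentum equation gives q² = ½·g·y₁·y₂·(y₁ + y₂) = ½×9.81×0.663×3.36×4.02 = 44.0.
q = √44.0 = 6.63 m²/s.
V₁ = q/y₁ = 6.63/0.663 = 10.0 m/s.

V₁ = 10.0 m/s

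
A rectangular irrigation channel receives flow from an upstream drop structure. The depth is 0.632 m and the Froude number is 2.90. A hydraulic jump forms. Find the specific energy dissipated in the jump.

Fr₁ = 2.90 (given).
By Bélanger, y₂/y₁ = ½[√(1 + 8Fr₁²) − 1] = ½[√68.28 − 1] = 3.63.
y₂ = 3.63 × 0.632 = 2.30 m.
V₁ = Fr₁·√(g·y₁) = 2.90×√(9.81×0.632) = 7.22 m/s; q = V₁·y₁ = 4.56 m²/s. V₂ = q/y₂ = 4.56/2.30 = 1.99 m/s. E₁ = y₁ + V₁²/2g = 3.29 m; E₂ = y₂ + V₂²/2g = 2.50 m. ΔE = E₁ − E₂ = 0.793 m.

ΔE = 0.793 m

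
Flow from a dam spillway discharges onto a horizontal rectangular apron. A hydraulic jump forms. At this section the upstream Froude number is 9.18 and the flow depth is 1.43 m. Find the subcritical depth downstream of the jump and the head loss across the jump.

Fr₁ = 9.18 (given).
Sequent-depth ratio: y₂/y₁ = ½[√(1 + 8Fr₁²) − 1] = ½[√675.2 − 1] = 12.5.
y₂ = 12.5 × 1.43 = 17.9 m.
Head loss: ΔE = (y₂ − y₁)³/(4y₁y₂) = (17.9 − 1.43)³/(4×1.43×17.9) = 4438/102 = 43.4 m.

y₂ = 17.9 m; ΔE = 43.4 m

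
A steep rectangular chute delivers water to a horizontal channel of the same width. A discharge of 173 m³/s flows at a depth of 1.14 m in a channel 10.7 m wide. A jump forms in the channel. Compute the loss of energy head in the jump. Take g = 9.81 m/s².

ΔE = 4.76 m

q = Q/b = 173/10.7 = 16.2 m²/s; V₁ = q/y₁ = 14.2 m/s. Fr₁ = V₁/√(g·y₁) = 4.24.
From the momentum equation for a rectangular channel, y₂/y₁ = ½[√(1 + 8Fr₁²) − 1] = ½[√144.9 − 1] = 5.52.
y₂ = 5.52 × 1.14 = 6.29 m.
V₂ = q/y₂ = 16.2/6.29 = 2.57 m/s. E₁ = y₁ + V₁²/2g = 11.4 m; E₂ = y₂ + V₂²/2g = 6.63 m. ΔE = E₁ − E₂ = 4.76 m.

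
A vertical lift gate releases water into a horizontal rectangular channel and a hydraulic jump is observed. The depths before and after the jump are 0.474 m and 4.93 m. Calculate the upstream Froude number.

For a rectangular channel the momentum equation gives q² = ½·g·y₁·y₂·(y₁ + y₂) = ½×9.81×0.474×4.93×5.40 = 61.9.
q = √61.9 = 7.87 m²/s.
V₁ = q/y₁ = 16.6 m/s; Fr₁ = V₁/√(g·y₁) = 7.70.

Fr₁ = 7.70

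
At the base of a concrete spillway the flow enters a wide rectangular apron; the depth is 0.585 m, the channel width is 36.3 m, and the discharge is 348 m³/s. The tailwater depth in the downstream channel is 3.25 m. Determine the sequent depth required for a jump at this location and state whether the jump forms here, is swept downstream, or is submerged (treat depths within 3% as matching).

y₂ = 5.37 m; the jump is swept downstream

q = Q/b = 348/36.3 = 9.59 m²/s; V₁ = q/y₁ = 16.4 m/s. Fr₁ = V₁/√(g·y₁) = 6.84.
From the momentum equation for a rectangular channel, y₂/y₁ = ½[√(1 + 8Fr₁²) − 1] = ½[√375.4 − 1] = 9.19.
y₂ = 9.19 × 0.585 = 5.37 m.
Tailwater y_tw = 3.25 m: y_tw < y₂, so the jump is swept downstream.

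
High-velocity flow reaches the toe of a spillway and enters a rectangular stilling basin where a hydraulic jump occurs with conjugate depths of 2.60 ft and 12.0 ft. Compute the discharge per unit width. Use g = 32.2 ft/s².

For a rectangular channel the momentum equation gives q² = ½·g·y₁·y₂·(y₁ + y₂) = ½×32.2×2.60×12.0×14.6 = 7334.
q = √7334 = 85.6 ft²/s.

q = 85.6 ft²/s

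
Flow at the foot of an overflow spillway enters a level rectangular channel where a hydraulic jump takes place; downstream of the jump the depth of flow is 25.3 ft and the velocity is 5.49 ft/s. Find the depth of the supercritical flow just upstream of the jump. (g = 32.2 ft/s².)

y₁ = 1.75 ft

Fr₂ = V₂/√(g·y₂) = 5.49/√(32.2×25.3) = 0.192.
From the momentum equation (using Fr₂), y₁/y₂ = ½[√(1 + 8Fr₂²) − 1] = ½[√1.296 − 1] = 0.0692.
y₁ = 0.0692 × 25.3 = 1.75 ft.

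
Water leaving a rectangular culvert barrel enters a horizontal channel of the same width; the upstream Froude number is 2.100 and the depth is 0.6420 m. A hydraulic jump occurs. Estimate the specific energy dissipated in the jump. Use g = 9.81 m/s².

ΔE = 0.2207 m

Fr₁ = 2.100 (given).
Bélanger equation: y₂/y₁ = ½[√(1 + 8Fr₁²) − 1] = ½[√36.280 − 1] = 2.512.
y₂ = 2.512 × 0.6420 = 1.612 m.
V₁ = Fr₁·√(g·y₁) = 2.100×√(9.81×0.6420) = 5.270 m/s; q = V₁·y₁ = 3.383 m²/s. V₂ = q/y₂ = 3.383/1.612 = 2.098 m/s. E₁ = y₁ + V₁²/2g = 2.058 m; E₂ = y₂ + V₂²/2g = 1.837 m. ΔE = E₁ − E₂ = 0.2207 m.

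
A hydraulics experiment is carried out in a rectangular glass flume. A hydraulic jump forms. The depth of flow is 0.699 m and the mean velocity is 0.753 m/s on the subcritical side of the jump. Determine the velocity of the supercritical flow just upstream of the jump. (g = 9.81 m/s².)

Fr₂ = V₂/√(g·y₂) = 0.753/√(9.81×0.699) = 0.288.
From the momentum equation (using Fr₂), y₁/y₂ = ½[√(1 + 8Fr₂²) − 1] = ½[√1.662 − 1] = 0.144.
y₁ = 0.144 × 0.699 = 0.101 m.
V₁ = q/y₁ = 0.526/0.101 = 5.21 m/s.

V₁ = 5.21 m/s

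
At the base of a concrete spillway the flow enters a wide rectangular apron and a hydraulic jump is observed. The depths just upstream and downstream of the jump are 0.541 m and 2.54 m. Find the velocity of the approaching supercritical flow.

V₁ = 8.42 m/s

For a rectangular channel the momentum equation gives q² = ½·g·y₁·y₂·(y₁ + y₂) = ½×9.81×0.541×2.54×3.08 = 20.8.
q = √20.8 = 4.56 m²/s.
V₁ = q/y₁ = 4.56/0.541 = 8.42 m/s.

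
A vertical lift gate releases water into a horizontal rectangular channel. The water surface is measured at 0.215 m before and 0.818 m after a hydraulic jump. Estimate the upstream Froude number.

For a rectangular channel the momentum equation gives q² = ½·g·y₁·y₂·(y₁ + y₂) = ½×9.81×0.215×0.818×1.03 = 0.891.
q = √0.891 = 0.944 m²/s.
V₁ = q/y₁ = 4.39 m/s; Fr₁ = V₁/√(g·y₁) = 3.02.

Fr₁ = 3.02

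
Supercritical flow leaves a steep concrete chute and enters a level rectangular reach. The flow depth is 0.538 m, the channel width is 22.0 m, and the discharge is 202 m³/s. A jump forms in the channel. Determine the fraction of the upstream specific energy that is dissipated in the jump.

q = Q/b = 202/22.0 = 9.18 m²/s; V₁ = q/y₁ = 17.1 m/s. Fr₁ = V₁/√(g·y₁) = 7.43.
Bélanger equation: y₂/y₁ = ½[√(1 + 8Fr₁²) − 1] = ½[√442.5 − 1] = 10.0.
y₂ = 10.0 × 0.538 = 5.39 m.
E₁ = y₁ + V₁²/2g = 15.4 m. ΔE = (y₂ − y₁)³/(4y₁y₂) = 9.85 m. ΔE/E₁ = 9.85/15.4 = 0.640.

ΔE/E₁ = 0.640 (64.0%)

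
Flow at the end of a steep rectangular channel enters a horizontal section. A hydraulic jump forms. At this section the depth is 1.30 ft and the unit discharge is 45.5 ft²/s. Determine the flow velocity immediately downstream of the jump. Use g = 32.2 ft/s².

V₂ = 4.88 ft/s

V₁ = q/y₁ = 45.5/1.30 = 35.0 ft/s. Fr₁ = V₁/√(g·y₁) = 35.0/√(32.2×1.30) = 5.41.
Bélanger equation: y₂/y₁ = ½[√(1 + 8Fr₁²) − 1] = ½[√235.1 − 1] = 7.17.
y₂ = 7.17 × 1.30 = 9.32 ft.
V₂ = q/y₂ = 45.5/9.32 = 4.88 ft/s.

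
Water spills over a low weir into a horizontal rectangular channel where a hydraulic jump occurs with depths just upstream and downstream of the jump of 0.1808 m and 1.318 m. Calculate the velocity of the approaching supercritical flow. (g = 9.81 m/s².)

V₁ = 7.321 m/s

For a rectangular channel the momentum equation gives q² = ½·g·y₁·y₂·(y₁ + y₂) = ½×9.81×0.1808×1.318×1.499 = 1.752.
q = √1.752 = 1.324 m²/s.
V₁ = q/y₁ = 1.324/0.1808 = 7.321 m/s.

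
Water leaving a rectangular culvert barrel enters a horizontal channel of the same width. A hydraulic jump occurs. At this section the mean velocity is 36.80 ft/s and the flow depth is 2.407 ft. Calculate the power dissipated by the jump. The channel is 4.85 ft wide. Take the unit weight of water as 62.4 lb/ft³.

Fr₁ = V₁/√(g·y₁) = 36.80/√(32.2×2.407) = 4.180.
Sequent-depth ratio: y₂/y₁ = ½[√(1 + 8Fr₁²) − 1] = ½[√140.78 − 1] = 5.433.
y₂ = 5.433 × 2.407 = 13.08 ft.
Head loss: ΔE = (y₂ − y₁)³/(4y₁y₂) = (13.08 − 2.407)³/(4×2.407×13.08) = 1215/125.9 = 9.647 ft.
q = V₁·y₁ = 36.80 × 2.407 = 88.58 ft²/s. Q = q·b = 88.58 × 4.85 = 429.6 cfs. P = γ·Q·ΔE/550 = 62.4 × 429.6 × 9.647 / 550 = 470.2 hp.

P = 470.2 hp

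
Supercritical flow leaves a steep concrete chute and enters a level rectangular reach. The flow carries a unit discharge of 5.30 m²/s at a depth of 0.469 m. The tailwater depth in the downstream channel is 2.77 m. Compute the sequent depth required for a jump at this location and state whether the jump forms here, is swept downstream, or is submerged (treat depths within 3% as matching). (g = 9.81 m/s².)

V₁ = q/y₁ = 5.30/0.469 = 11.3 m/s. Fr₁ = V₁/√(g·y₁) = 11.3/√(9.81×0.469) = 5.27.
From the momentum equation for a rectangular channel, y₂/y₁ = ½[√(1 + 8Fr₁²) − 1] = ½[√223.1 − 1] = 6.97.
y₂ = 6.97 × 0.469 = 3.27 m.
Tailwater y_tw = 2.77 m: y_tw < y₂, so the jump is swept downstream.

y₂ = 3.27 m; the jump is swept downstream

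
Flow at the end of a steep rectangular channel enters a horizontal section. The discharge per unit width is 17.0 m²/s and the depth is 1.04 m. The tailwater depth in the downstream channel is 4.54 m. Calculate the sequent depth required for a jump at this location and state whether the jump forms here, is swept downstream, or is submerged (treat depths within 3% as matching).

V₁ = q/y₁ = 17.0/1.04 = 16.3 m/s. Fr₁ = V₁/√(g·y₁) = 16.3/√(9.81×1.04) = 5.12.
From the momentum equation for a rectangular channel, y₂/y₁ = ½[√(1 + 8Fr₁²) − 1] = ½[√210.5 − 1] = 6.75.
y₂ = 6.75 × 1.04 = 7.02 m.
Tailwater y_tw = 4.54 m: y_tw < y₂, so the jump is swept downstream.

y₂ = 7.02 m; the jump is swept downstream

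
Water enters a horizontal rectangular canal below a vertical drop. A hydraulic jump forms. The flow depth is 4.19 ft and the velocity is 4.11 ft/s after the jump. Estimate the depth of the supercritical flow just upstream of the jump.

y₁ = 0.869 ft

Fr₂ = V₂/√(g·y₂) = 4.11/√(32.2×4.19) = 0.354.
The Bélanger relation is symmetric: y₁/y₂ = ½[√(1 + 8Fr₂²) − 1] = ½[√2.002 − 1] = 0.207.
y₁ = 0.207 × 4.19 = 0.869 ft.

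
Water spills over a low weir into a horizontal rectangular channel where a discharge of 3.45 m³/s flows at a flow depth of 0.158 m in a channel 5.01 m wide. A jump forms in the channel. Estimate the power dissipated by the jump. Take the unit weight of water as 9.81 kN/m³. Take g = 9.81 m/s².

P = 12.5 kW

q = Q/b = 3.45/5.01 = 0.689 m²/s; V₁ = q/y₁ = 4.36 m/s. Fr₁ = V₁/√(g·y₁) = 3.50.
Bélanger equation: y₂/y₁ = ½[√(1 + 8Fr₁²) − 1] = ½[√99.04 − 1] = 4.48.
y₂ = 4.48 × 0.158 = 0.707 m.
V₂ = q/y₂ = 0.689/0.707 = 0.974 m/s. E₁ = y₁ + V₁²/2g = 1.13 m; E₂ = y₂ + V₂²/2g = 0.756 m. ΔE = E₁ − E₂ = 0.371 m.
P = γ·Q·ΔE = 9.81 × 3.45 × 0.371 = 12.5 kW.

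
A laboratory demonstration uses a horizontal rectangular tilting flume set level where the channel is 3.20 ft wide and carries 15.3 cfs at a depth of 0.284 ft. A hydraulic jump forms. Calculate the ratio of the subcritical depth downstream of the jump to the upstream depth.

y₂/y₁ = 7.39

q = Q/b = 15.3/3.20 = 4.78 ft²/s; V₁ = q/y₁ = 16.8 ft/s. Fr₁ = V₁/√(g·y₁) = 5.57.
Bélanger equation: y₂/y₁ = ½[√(1 + 8Fr₁²) − 1] = ½[√248.9 − 1] = 7.39.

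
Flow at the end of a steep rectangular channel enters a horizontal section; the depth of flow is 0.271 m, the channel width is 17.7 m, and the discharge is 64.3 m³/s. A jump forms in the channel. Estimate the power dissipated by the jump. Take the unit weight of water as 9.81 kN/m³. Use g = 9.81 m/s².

q = Q/b = 64.3/17.7 = 3.63 m²/s; V₁ = q/y₁ = 13.4 m/s. Fr₁ = V₁/√(g·y₁) = 8.22.
Bélanger equation: y₂/y₁ = ½[√(1 + 8Fr₁²) − 1] = ½[√541.7 − 1] = 11.1.
y₂ = 11.1 × 0.271 = 3.02 m.
Head loss: ΔE = (y₂ − y₁)³/(4y₁y₂) = (3.02 − 0.271)³/(4×0.271×3.02) = 20.7/3.27 = 6.34 m.
P = γ·Q·ΔE = 9.81 × 64.3 × 6.34 = 3998 kW.

P = 3998 kW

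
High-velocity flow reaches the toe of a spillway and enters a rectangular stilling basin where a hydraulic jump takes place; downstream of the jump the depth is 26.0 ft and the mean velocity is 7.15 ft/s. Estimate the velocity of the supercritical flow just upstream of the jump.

Fr₂ = V₂/√(g·y₂) = 7.15/√(32.2×26.0) = 0.247.
The Bélanger relation is symmetric: y₁/y₂ = ½[√(1 + 8Fr₂²) − 1] = ½[√1.489 − 1] = 0.110.
y₁ = 0.110 × 26.0 = 2.86 ft.
V₁ = q/y₁ = 186/2.86 = 65.0 ft/s.

V₁ = 65.0 ft/s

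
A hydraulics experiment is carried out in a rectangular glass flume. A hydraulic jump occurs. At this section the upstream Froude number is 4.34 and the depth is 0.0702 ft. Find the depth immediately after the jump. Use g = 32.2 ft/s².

y₂ = 0.397 ft

Fr₁ = 4.34 (given).
By Bélanger, y₂/y₁ = ½[√(1 + 8Fr₁²) − 1] = ½[√151.7 − 1] = 5.66.
y₂ = 5.66 × 0.0702 = 0.397 ft.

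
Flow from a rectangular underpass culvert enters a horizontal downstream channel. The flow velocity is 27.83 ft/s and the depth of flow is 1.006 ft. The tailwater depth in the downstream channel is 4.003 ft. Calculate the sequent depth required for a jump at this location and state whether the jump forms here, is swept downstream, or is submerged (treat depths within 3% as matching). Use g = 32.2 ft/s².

y₂ = 6.472 ft; the jump is swept downstream

Fr₁ = V₁/√(g·y₁) = 27.83/√(32.2×1.006) = 4.890.
From the momentum equation for a rectangular channel, y₂/y₁ = ½[√(1 + 8Fr₁²) − 1] = ½[√192.28 − 1] = 6.433.
y₂ = 6.433 × 1.006 = 6.472 ft.
Tailwater y_tw = 4.003 ft: y_tw < y₂, so the jump is swept downstream.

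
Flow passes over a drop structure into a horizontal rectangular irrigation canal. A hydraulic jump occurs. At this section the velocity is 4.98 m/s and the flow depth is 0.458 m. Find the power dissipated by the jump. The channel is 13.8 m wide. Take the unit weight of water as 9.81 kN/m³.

P = 79.5 kW

Fr₁ = V₁/√(g·y₁) = 4.98/√(9.81×0.458) = 2.35.
By Bélanger, y₂/y₁ = ½[√(1 + 8Fr₁²) − 1] = ½[√45.16 − 1] = 2.86.
y₂ = 2.86 × 0.458 = 1.31 m.
q = V₁·y₁ = 4.98 × 0.458 = 2.28 m²/s. V₂ = q/y₂ = 2.28/1.31 = 1.74 m/s. E₁ = y₁ + V₁²/2g = 1.72 m; E₂ = y₂ + V₂²/2g = 1.46 m. ΔE = E₁ − E₂ = 0.258 m.
Q = q·b = 2.28 × 13.8 = 31.5 m³/s. P = γ·Q·ΔE = 9.81 × 31.5 × 0.258 = 79.5 kW.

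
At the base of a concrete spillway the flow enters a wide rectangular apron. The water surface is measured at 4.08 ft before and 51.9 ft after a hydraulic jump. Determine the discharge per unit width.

q = 437 ft²/s

For a rectangular channel the momentum equation gives q² = ½·g·y₁·y₂·(y₁ + y₂) = ½×32.2×4.08×51.9×56.0 = 190847.
q = √190847 = 437 ft²/s.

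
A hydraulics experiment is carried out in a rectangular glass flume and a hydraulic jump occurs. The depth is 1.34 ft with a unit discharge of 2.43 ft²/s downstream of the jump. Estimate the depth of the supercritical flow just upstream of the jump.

V₂ = q/y₂ = 2.43/1.34 = 1.81 ft/s; Fr₂ = V₂/√(g·y₂) = 0.276.
The Bélanger relation is symmetric: y₁/y₂ = ½[√(1 + 8Fr₂²) − 1] = ½[√1.610 − 1] = 0.134.
y₁ = 0.134 × 1.34 = 0.180 ft.

y₁ = 0.180 ft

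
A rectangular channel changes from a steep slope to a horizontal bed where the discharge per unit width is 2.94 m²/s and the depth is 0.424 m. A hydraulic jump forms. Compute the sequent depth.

y₂ = 1.84 m

V₁ = q/y₁ = 2.94/0.424 = 6.93 m/s. Fr₁ = V₁/√(g·y₁) = 6.93/√(9.81×0.424) = 3.40.
Sequent-depth ratio: y₂/y₁ = ½[√(1 + 8Fr₁²) − 1] = ½[√93.47 − 1] = 4.33.
y₂ = 4.33 × 0.424 = 1.84 m.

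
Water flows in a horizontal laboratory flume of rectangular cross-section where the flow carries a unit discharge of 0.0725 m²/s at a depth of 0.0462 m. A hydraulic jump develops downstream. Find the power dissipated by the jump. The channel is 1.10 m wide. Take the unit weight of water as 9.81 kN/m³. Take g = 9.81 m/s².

V₁ = q/y₁ = 0.0725/0.0462 = 1.57 m/s. Fr₁ = V₁/√(g·y₁) = 1.57/√(9.81×0.0462) = 2.33.
Conjugate-depth relation: y₂/y₁ = ½[√(1 + 8Fr₁²) − 1] = ½[√44.47 − 1] = 2.83.
y₂ = 2.83 × 0.0462 = 0.131 m.
Head loss: ΔE = (y₂ − y₁)³/(4y₁y₂) = (0.131 − 0.0462)³/(4×0.0462×0.131) = 0.000609/0.0242 = 0.0251 m.
Q = q·b = 0.0725 × 1.10 = 0.0798 m³/s. P = γ·Q·ΔE = 9.81 × 0.0798 × 0.0251 = 0.0197 kW.

P = 0.0197 kW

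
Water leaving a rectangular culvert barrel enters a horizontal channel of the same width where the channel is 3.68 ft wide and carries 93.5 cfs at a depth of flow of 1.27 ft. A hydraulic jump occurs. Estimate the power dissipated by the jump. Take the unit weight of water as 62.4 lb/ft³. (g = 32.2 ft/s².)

q = Q/b = 93.5/3.68 = 25.4 ft²/s; V₁ = q/y₁ = 20.0 ft/s. Fr₁ = V₁/√(g·y₁) = 3.13.
From the momentum equation for a rectangular channel, y₂/y₁ = ½[√(1 + 8Fr₁²) − 1] = ½[√79.30 − 1] = 3.95.
y₂ = 3.95 × 1.27 = 5.02 ft.
V₂ = q/y₂ = 25.4/5.02 = 5.06 ft/s. E₁ = y₁ + V₁²/2g = 7.48 ft; E₂ = y₂ + V₂²/2g = 5.42 ft. ΔE = E₁ − E₂ = 2.07 ft.
P = γ·Q·ΔE/550 = 62.4 × 93.5 × 2.07 / 550 = 21.9 hp.

P = 21.9 hp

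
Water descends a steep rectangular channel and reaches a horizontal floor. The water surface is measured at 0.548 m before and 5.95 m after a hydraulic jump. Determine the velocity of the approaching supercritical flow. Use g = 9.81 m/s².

V₁ = 18.6 m/s

For a rectangular channel the momentum equation gives q² = ½·g·y₁·y₂·(y₁ + y₂) = ½×9.81×0.548×5.95×6.50 = 104.
q = √104 = 10.2 m²/s.
V₁ = q/y₁ = 10.2/0.548 = 18.6 m/s.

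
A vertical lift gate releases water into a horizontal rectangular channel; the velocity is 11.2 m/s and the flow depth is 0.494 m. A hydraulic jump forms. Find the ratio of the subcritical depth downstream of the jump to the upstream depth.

Fr₁ = V₁/√(g·y₁) = 11.2/√(9.81×0.494) = 5.09.
Sequent-depth ratio: y₂/y₁ = ½[√(1 + 8Fr₁²) − 1] = ½[√208.1 − 1] = 6.71.

y₂/y₁ = 6.71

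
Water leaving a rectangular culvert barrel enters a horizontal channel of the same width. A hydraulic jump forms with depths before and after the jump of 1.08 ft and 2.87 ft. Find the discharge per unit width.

q = 14.0 ft²/s

For a rectangular channel the momentum equation gives q² = ½·g·y₁·y₂·(y₁ + y₂) = ½×32.2×1.08×2.87×3.95 = 197.
q = √197 = 14.0 ft²/s.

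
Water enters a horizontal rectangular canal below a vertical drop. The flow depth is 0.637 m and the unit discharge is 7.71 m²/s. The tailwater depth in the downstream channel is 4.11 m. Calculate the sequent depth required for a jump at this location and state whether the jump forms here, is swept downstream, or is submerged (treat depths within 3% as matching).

V₁ = q/y₁ = 7.71/0.637 = 12.1 m/s. Fr₁ = V₁/√(g·y₁) = 12.1/√(9.81×0.637) = 4.84.
From the momentum equation for a rectangular channel, y₂/y₁ = ½[√(1 + 8Fr₁²) − 1] = ½[√188.5 − 1] = 6.37.
y₂ = 6.37 × 0.637 = 4.05 m.
Tailwater y_tw = 4.11 m: y_tw ≈ y₂, so the jump forms here.

y₂ = 4.05 m; the jump forms here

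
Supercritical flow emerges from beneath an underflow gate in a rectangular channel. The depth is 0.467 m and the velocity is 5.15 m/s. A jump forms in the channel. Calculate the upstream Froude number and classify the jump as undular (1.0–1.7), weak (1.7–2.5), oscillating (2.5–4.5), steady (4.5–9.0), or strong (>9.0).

Fr₁ = 2.41; weak jump

Fr₁ = V₁/√(g·y₁) = 5.15/√(9.81×0.467) = 2.41.
Fr₁ = 2.41 lies in the weak range.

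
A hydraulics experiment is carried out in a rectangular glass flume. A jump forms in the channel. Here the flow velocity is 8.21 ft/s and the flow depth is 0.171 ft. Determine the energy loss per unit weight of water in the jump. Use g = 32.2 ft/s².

ΔE = 0.400 ft

Fr₁ = V₁/√(g·y₁) = 8.21/√(32.2×0.171) = 3.50.
By Bélanger, y₂/y₁ = ½[√(1 + 8Fr₁²) − 1] = ½[√98.93 − 1] = 4.47.
y₂ = 4.47 × 0.171 = 0.765 ft.
Head loss: ΔE = (y₂ − y₁)³/(4y₁y₂) = (0.765 − 0.171)³/(4×0.171×0.765) = 0.210/0.523 = 0.400 ft.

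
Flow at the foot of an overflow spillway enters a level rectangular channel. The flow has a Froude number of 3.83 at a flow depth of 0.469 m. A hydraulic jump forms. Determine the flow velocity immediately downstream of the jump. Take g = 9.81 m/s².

V₂ = 1.66 m/s

Fr₁ = 3.83 (given).
Sequent-depth ratio: y₂/y₁ = ½[√(1 + 8Fr₁²) − 1] = ½[√118.4 − 1] = 4.94.
y₂ = 4.94 × 0.469 = 2.32 m.
V₁ = Fr₁·√(g·y₁) = 3.83×√(9.81×0.469) = 8.22 m/s; q = V₁·y₁ = 3.85 m²/s.
V₂ = q/y₂ = 3.85/2.32 = 1.66 m/s.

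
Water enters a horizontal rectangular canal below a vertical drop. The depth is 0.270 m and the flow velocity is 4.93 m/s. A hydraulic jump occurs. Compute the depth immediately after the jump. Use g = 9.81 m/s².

y₂ = 1.03 m

Fr₁ = V₁/√(g·y₁) = 4.93/√(9.81×0.270) = 3.03.
Sequent-depth ratio: y₂/y₁ = ½[√(1 + 8Fr₁²) − 1] = ½[√74.41 − 1] = 3.81.
y₂ = 3.81 × 0.270 = 1.03 m.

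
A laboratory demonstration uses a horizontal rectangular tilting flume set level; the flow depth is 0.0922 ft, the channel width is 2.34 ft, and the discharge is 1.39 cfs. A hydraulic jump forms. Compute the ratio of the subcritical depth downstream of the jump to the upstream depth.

q = Q/b = 1.39/2.34 = 0.594 ft²/s; V₁ = q/y₁ = 6.44 ft/s. Fr₁ = V₁/√(g·y₁) = 3.74.
From the momentum equation for a rectangular channel, y₂/y₁ = ½[√(1 + 8Fr₁²) − 1] = ½[√112.9 − 1] = 4.81.

y₂/y₁ = 4.81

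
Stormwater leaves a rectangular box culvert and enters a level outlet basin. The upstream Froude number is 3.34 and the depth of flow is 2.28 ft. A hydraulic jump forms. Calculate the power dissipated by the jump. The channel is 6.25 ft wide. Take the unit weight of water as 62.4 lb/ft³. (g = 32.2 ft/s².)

P = 213 hp

Fr₁ = 3.34 (given).
By Bélanger, y₂/y₁ = ½[√(1 + 8Fr₁²) − 1] = ½[√90.24 − 1] = 4.25.
y₂ = 4.25 × 2.28 = 9.69 ft.
Head loss: ΔE = (y₂ − y₁)³/(4y₁y₂) = (9.69 − 2.28)³/(4×2.28×9.69) = 407/88.4 = 4.60 ft.
V₁ = Fr₁·√(g·y₁) = 3.34×√(32.2×2.28) = 28.6 ft/s; q = V₁·y₁ = 65.2 ft²/s. Q = q·b = 65.2 × 6.25 = 408 cfs. P = γ·Q·ΔE/550 = 62.4 × 408 × 4.60 / 550 = 213 hp.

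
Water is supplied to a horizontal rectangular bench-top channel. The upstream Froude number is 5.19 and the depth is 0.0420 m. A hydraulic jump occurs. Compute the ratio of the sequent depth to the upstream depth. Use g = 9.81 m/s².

Fr₁ = 5.19 (given).
Bélanger equation: y₂/y₁ = ½[√(1 + 8Fr₁²) − 1] = ½[√216.5 − 1] = 6.86.

y₂/y₁ = 6.86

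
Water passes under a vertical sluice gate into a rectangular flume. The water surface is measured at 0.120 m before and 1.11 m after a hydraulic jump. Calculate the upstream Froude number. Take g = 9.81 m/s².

For a rectangular channel the momentum equation gives q² = ½·g·y₁·y₂·(y₁ + y₂) = ½×9.81×0.120×1.11×1.23 = 0.804.
q = √0.804 = 0.896 m²/s.
V₁ = q/y₁ = 7.47 m/s; Fr₁ = V₁/√(g·y₁) = 6.89.

Fr₁ = 6.89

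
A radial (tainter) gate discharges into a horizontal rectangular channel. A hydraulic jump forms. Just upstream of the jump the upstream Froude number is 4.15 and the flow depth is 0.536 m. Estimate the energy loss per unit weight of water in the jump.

ΔE = 2.10 m

Fr₁ = 4.15 (given).
By Bélanger, y₂/y₁ = ½[√(1 + 8Fr₁²) − 1] = ½[√138.8 − 1] = 5.39.
y₂ = 5.39 × 0.536 = 2.89 m.
V₁ = Fr₁·√(g·y₁) = 4.15×√(9.81×0.536) = 9.52 m/s; q = V₁·y₁ = 5.10 m²/s. V₂ = q/y₂ = 5.10/2.89 = 1.77 m/s. E₁ = y₁ + V₁²/2g = 5.15 m; E₂ = y₂ + V₂²/2g = 3.05 m. ΔE = E₁ − E₂ = 2.10 m.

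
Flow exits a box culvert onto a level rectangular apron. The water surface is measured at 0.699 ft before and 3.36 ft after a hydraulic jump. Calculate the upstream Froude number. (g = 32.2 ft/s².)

Fr₁ = 3.74

For a rectangular channel the momentum equation gives q² = ½·g·y₁·y₂·(y₁ + y₂) = ½×32.2×0.699×3.36×4.06 = 153.
q = √153 = 12.4 ft²/s.
V₁ = q/y₁ = 17.7 ft/s; Fr₁ = V₁/√(g·y₁) = 3.74.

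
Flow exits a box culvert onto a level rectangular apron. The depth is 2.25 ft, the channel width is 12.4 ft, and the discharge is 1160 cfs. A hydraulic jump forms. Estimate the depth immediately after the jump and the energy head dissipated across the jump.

q = Q/b = 1160/12.4 = 93.5 ft²/s; V₁ = q/y₁ = 41.6 ft/s. Fr₁ = V₁/√(g·y₁) = 4.88.
Conjugate-depth relation: y₂/y₁ = ½[√(1 + 8Fr₁²) − 1] = ½[√191.9 − 1] = 6.43.
y₂ = 6.43 × 2.25 = 14.5 ft.
V₂ = q/y₂ = 93.5/14.5 = 6.47 ft/s. E₁ = y₁ + V₁²/2g = 29.1 ft; E₂ = y₂ + V₂²/2g = 15.1 ft. ΔE = E₁ − E₂ = 14.0 ft.

y₂ = 14.5 ft; ΔE = 14.0 ft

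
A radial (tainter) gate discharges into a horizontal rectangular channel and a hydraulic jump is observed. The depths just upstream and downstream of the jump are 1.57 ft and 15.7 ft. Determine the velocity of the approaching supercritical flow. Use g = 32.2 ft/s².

V₁ = 52.7 ft/s

For a rectangular channel the momentum equation gives q² = ½·g·y₁·y₂·(y₁ + y₂) = ½×32.2×1.57×15.7×17.3 = 6854.
q = √6854 = 82.8 ft²/s.
V₁ = q/y₁ = 82.8/1.57 = 52.7 ft/s.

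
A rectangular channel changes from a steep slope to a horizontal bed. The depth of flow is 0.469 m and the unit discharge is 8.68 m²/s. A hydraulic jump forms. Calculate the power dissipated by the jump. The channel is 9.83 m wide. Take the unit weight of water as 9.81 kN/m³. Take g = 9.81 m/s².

P = 10301 kW

V₁ = q/y₁ = 8.68/0.469 = 18.5 m/s. Fr₁ = V₁/√(g·y₁) = 18.5/√(9.81×0.469) = 8.63.
Conjugate-depth relation: y₂/y₁ = ½[√(1 + 8Fr₁²) − 1] = ½[√596.6 − 1] = 11.7.
y₂ = 11.7 × 0.469 = 5.49 m.
Head loss: ΔE = (y₂ − y₁)³/(4y₁y₂) = (5.49 − 0.469)³/(4×0.469×5.49) = 127/10.3 = 12.3 m.
Q = q·b = 8.68 × 9.83 = 85.3 m³/s. P = γ·Q·ΔE = 9.81 × 85.3 × 12.3 = 10301 kW.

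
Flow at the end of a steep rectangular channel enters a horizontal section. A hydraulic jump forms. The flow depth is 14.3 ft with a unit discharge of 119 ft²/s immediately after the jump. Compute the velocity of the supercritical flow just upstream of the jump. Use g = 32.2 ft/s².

V₂ = q/y₂ = 119/14.3 = 8.32 ft/s; Fr₂ = V₂/√(g·y₂) = 0.388.
From the momentum equation (using Fr₂), y₁/y₂ = ½[√(1 + 8Fr₂²) − 1] = ½[√2.203 − 1] = 0.242.
y₁ = 0.242 × 14.3 = 3.46 ft.
V₁ = q/y₁ = 119/3.46 = 34.4 ft/s.

V₁ = 34.4 ft/s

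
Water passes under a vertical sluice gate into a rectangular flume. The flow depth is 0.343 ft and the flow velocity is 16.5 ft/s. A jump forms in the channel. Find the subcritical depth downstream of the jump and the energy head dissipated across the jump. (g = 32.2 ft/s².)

Fr₁ = V₁/√(g·y₁) = 16.5/√(32.2×0.343) = 4.96.
By Bélanger, y₂/y₁ = ½[√(1 + 8Fr₁²) − 1] = ½[√198.2 − 1] = 6.54.
y₂ = 6.54 × 0.343 = 2.24 ft.
Head loss: ΔE = (y₂ − y₁)³/(4y₁y₂) = (2.24 − 0.343)³/(4×0.343×2.24) = 6.86/3.08 = 2.23 ft.

y₂ = 2.24 ft; ΔE = 2.23 ft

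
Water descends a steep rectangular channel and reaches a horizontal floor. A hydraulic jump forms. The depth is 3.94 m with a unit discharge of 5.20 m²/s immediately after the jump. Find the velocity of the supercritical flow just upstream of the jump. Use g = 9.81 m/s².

V₁ = 15.9 m/s

V₂ = q/y₂ = 5.20/3.94 = 1.32 m/s; Fr₂ = V₂/√(g·y₂) = 0.212.
Applying the sequent-depth relation in reverse, y₁/y₂ = ½[√(1 + 8Fr₂²) − 1] = ½[√1.361 − 1] = 0.0832.
y₁ = 0.0832 × 3.94 = 0.328 m.
V₁ = q/y₁ = 5.20/0.328 = 15.9 m/s.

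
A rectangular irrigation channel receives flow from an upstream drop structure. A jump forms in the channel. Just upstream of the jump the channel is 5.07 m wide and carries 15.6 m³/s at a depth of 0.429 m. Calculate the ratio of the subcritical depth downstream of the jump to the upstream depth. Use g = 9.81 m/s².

y₂/y₁ = 4.47

q = Q/b = 15.6/5.07 = 3.08 m²/s; V₁ = q/y₁ = 7.17 m/s. Fr₁ = V₁/√(g·y₁) = 3.50.
Sequent-depth ratio: y₂/y₁ = ½[√(1 + 8Fr₁²) − 1] = ½[√98.79 − 1] = 4.47.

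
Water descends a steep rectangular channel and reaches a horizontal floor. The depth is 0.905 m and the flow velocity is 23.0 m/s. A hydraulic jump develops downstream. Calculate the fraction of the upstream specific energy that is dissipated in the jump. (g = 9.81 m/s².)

Fr₁ = V₁/√(g·y₁) = 23.0/√(9.81×0.905) = 7.72.
From the momentum equation for a rectangular channel, y₂/y₁ = ½[√(1 + 8Fr₁²) − 1] = ½[√477.7 − 1] = 10.4.
y₂ = 10.4 × 0.905 = 9.44 m.
E₁ = y₁ + V₁²/2g = 27.9 m. ΔE = (y₂ − y₁)³/(4y₁y₂) = 18.2 m. ΔE/E₁ = 18.2/27.9 = 0.652.

ΔE/E₁ = 0.652 (65.2%)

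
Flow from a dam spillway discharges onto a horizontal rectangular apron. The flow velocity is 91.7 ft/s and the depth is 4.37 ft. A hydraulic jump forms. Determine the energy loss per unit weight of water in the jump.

Fr₁ = V₁/√(g·y₁) = 91.7/√(32.2×4.37) = 7.73.
Sequent-depth ratio: y₂/y₁ = ½[√(1 + 8Fr₁²) − 1] = ½[√479.1 − 1] = 10.4.
y₂ = 10.4 × 4.37 = 45.6 ft.
Head loss: ΔE = (y₂ − y₁)³/(4y₁y₂) = (45.6 − 4.37)³/(4×4.37×45.6) = 70289/798 = 88.1 ft.

ΔE = 88.1 ft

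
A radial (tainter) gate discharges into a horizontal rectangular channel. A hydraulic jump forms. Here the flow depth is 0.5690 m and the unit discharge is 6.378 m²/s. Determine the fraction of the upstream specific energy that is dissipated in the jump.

ΔE/E₁ = 0.468 (46.8%)

V₁ = q/y₁ = 6.378/0.5690 = 11.21 m/s. Fr₁ = V₁/√(g·y₁) = 11.21/√(9.81×0.5690) = 4.744.
From the momentum equation for a rectangular channel, y₂/y₁ = ½[√(1 + 8Fr₁²) − 1] = ½[√181.07 − 1] = 6.228.
y₂ = 6.228 × 0.5690 = 3.544 m.
E₁ = y₁ + V₁²/2g = 6.973 m. ΔE = (y₂ − y₁)³/(4y₁y₂) = 3.264 m. ΔE/E₁ = 3.264/6.973 = 0.468.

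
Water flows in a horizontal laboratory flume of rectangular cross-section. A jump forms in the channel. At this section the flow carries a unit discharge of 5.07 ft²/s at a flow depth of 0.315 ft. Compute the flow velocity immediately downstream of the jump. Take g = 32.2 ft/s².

V₂ = 2.42 ft/s

V₁ = q/y₁ = 5.07/0.315 = 16.1 ft/s. Fr₁ = V₁/√(g·y₁) = 16.1/√(32.2×0.315) = 5.05.
Conjugate-depth relation: y₂/y₁ = ½[√(1 + 8Fr₁²) − 1] = ½[√205.3 − 1] = 6.66.
y₂ = 6.66 × 0.315 = 2.10 ft.
V₂ = q/y₂ = 5.07/2.10 = 2.42 ft/s.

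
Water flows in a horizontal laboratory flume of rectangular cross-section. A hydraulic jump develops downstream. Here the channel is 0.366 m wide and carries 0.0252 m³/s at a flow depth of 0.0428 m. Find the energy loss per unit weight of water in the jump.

ΔE = 0.0301 m

q = Q/b = 0.0252/0.366 = 0.0689 m²/s; V₁ = q/y₁ = 1.61 m/s. Fr₁ = V₁/√(g·y₁) = 2.48.
Conjugate-depth relation: y₂/y₁ = ½[√(1 + 8Fr₁²) − 1] = ½[√50.31 − 1] = 3.05.
y₂ = 3.05 × 0.0428 = 0.130 m.
Head loss: ΔE = (y₂ − y₁)³/(4y₁y₂) = (0.130 − 0.0428)³/(4×0.0428×0.130) = 0.000672/0.0223 = 0.0301 m.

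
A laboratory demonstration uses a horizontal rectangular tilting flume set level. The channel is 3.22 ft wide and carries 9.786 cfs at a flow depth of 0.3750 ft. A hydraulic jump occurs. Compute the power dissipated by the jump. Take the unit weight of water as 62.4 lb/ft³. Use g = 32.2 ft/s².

P = 0.2271 hp

q = Q/b = 9.786/3.22 = 3.039 ft²/s; V₁ = q/y₁ = 8.104 ft/s. Fr₁ = V₁/√(g·y₁) = 2.332.
Sequent-depth ratio: y₂/y₁ = ½[√(1 + 8Fr₁²) − 1] = ½[√44.515 − 1] = 2.836.
y₂ = 2.836 × 0.3750 = 1.063 ft.
V₂ = q/y₂ = 3.039/1.063 = 2.858 ft/s. E₁ = y₁ + V₁²/2g = 1.395 ft; E₂ = y₂ + V₂²/2g = 1.190 ft. ΔE = E₁ − E₂ = 0.2046 ft.
P = γ·Q·ΔE/550 = 62.4 × 9.786 × 0.2046 / 550 = 0.2271 hp.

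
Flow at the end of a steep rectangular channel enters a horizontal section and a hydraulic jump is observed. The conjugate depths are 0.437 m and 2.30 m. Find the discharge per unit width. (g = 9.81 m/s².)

q = 3.67 m²/s

For a rectangular channel the momentum equation gives q² = ½·g·y₁·y₂·(y₁ + y₂) = ½×9.81×0.437×2.30×2.74 = 13.5.
q = √13.5 = 3.67 m²/s.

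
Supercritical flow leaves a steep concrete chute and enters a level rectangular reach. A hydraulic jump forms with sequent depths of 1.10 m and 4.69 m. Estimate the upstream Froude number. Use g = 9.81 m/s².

For a rectangular channel the momentum equation gives q² = ½·g·y₁·y₂·(y₁ + y₂) = ½×9.81×1.10×4.69×5.79 = 147.
q = √147 = 12.1 m²/s.
V₁ = q/y₁ = 11.0 m/s; Fr₁ = V₁/√(g·y₁) = 3.35.

Fr₁ = 3.35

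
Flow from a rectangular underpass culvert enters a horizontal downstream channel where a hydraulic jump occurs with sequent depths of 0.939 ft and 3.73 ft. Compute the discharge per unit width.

For a rectangular channel the momentum equation gives q² = ½·g·y₁·y₂·(y₁ + y₂) = ½×32.2×0.939×3.73×4.67 = 263.
q = √263 = 16.2 ft²/s.

q = 16.2 ft²/s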